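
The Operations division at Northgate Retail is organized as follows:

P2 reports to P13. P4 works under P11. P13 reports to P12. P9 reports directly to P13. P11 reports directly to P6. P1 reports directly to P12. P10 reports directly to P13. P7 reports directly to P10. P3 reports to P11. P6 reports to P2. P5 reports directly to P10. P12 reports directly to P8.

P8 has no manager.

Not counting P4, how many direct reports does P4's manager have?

1

P4 reports to P11. P11's other direct reports are P3 — 1 peer.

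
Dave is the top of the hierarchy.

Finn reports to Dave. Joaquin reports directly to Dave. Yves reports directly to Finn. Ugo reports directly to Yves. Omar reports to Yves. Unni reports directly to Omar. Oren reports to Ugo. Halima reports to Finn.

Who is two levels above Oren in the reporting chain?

Oren reports to Ugo, and Ugo reports to Yves. So Oren's skip-level manager is Yves.

Yves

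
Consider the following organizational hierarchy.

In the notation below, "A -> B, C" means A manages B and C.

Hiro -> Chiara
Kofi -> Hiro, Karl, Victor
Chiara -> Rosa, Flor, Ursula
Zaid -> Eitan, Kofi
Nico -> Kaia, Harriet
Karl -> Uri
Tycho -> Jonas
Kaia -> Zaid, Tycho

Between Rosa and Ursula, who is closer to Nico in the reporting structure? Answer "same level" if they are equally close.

Both Rosa and Ursula are 6 levels below Nico.

same level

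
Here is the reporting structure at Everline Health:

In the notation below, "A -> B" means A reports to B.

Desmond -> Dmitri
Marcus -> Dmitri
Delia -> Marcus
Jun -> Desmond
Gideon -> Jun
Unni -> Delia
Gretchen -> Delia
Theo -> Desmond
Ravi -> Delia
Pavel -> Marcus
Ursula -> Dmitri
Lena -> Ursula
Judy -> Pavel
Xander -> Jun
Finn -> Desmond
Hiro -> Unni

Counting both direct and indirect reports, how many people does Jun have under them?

Jun directly manages Gideon, Xander. Gideon has no reports. Xander has no reports. So Jun's organization is 2 direct reports plus everyone under them: 1 + 1 = 2.

2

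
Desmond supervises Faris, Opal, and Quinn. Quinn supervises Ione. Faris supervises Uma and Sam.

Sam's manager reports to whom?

Sam reports to Faris, and Faris reports to Desmond. So Sam's skip-level manager is Desmond.

Desmond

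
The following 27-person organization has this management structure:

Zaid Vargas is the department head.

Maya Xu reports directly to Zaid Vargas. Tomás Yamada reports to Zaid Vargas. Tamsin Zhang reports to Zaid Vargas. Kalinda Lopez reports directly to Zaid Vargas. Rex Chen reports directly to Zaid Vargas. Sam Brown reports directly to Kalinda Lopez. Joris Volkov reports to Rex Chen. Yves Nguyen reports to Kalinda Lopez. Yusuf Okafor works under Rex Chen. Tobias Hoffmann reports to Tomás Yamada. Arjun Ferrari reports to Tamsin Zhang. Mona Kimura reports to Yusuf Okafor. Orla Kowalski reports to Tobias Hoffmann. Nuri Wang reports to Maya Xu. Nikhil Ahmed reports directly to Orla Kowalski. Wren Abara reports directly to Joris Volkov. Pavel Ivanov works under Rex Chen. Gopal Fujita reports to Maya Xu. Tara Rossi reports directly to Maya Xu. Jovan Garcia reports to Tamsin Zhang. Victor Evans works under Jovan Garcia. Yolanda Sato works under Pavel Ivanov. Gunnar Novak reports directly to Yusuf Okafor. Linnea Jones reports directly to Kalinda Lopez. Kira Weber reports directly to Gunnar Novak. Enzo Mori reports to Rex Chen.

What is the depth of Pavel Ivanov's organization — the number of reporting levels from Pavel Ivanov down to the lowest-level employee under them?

The longest chain under Pavel Ivanov runs Pavel Ivanov → Yolanda Sato, which is 1 level below Pavel Ivanov.

1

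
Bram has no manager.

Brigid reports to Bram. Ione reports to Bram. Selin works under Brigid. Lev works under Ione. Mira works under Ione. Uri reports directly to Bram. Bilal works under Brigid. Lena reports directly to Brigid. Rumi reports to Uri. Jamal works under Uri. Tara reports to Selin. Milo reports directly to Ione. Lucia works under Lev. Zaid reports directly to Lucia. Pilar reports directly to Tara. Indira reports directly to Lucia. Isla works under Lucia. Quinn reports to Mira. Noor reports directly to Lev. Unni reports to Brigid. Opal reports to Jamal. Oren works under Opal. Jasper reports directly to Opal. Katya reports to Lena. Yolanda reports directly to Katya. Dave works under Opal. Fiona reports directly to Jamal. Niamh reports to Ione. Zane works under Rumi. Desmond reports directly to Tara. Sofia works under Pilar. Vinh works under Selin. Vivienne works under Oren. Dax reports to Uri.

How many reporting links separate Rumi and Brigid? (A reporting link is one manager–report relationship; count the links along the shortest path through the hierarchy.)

Rumi is 2 levels below Bram, and Brigid is 1 level below Bram (their lowest common manager). The shortest path runs up from Rumi to Bram and back down to Brigid: 2 + 1 = 3 links.

3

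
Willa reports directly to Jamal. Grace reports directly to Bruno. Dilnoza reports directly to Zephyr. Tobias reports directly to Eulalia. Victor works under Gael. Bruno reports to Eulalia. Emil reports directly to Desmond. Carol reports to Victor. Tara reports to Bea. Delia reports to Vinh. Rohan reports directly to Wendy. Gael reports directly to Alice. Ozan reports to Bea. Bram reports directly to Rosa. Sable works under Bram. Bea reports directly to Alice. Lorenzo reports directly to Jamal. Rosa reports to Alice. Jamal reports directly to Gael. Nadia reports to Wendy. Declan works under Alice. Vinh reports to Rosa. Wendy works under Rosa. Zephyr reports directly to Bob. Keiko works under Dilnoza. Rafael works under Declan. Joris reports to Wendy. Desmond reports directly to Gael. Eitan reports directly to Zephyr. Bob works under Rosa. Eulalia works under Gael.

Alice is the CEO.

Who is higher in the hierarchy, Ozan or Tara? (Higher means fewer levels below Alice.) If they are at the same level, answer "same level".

same level

Both Ozan and Tara are 2 levels below Alice.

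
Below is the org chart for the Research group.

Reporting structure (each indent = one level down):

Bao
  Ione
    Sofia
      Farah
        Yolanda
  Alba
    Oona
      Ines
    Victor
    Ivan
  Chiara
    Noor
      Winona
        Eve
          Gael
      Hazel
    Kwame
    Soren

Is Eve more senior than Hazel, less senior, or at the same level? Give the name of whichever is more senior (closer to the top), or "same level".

Eve is 4 levels below Bao; Hazel is 3. Hazel is higher.

Hazel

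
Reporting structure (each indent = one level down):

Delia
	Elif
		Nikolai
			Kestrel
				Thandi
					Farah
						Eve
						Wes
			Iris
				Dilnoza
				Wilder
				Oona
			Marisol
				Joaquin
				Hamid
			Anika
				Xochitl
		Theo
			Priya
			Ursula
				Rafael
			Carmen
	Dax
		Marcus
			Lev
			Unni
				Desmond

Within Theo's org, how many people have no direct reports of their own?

The people in Theo's organization with no one reporting to them are Carmen, Rafael, Priya. That is 3.

3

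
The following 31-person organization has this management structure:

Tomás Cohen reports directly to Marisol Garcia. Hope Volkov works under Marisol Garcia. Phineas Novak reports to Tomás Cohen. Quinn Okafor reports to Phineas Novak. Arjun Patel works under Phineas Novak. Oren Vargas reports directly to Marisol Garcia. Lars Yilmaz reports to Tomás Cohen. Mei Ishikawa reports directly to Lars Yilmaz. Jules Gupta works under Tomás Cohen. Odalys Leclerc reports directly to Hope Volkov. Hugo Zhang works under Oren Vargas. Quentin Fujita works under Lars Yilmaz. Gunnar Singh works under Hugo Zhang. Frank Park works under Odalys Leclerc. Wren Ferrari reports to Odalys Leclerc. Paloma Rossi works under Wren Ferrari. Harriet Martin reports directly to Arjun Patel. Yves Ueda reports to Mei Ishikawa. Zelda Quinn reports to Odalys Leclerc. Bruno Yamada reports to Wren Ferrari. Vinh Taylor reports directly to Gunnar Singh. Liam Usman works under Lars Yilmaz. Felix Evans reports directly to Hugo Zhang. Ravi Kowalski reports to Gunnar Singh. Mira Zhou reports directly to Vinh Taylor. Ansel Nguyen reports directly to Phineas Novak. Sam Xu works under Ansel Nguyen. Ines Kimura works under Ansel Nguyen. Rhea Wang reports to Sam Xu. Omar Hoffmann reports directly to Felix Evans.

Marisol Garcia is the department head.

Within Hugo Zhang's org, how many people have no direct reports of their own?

The people in Hugo Zhang's organization with no one reporting to them are Omar Hoffmann, Ravi Kowalski, Mira Zhou. That is 3.

3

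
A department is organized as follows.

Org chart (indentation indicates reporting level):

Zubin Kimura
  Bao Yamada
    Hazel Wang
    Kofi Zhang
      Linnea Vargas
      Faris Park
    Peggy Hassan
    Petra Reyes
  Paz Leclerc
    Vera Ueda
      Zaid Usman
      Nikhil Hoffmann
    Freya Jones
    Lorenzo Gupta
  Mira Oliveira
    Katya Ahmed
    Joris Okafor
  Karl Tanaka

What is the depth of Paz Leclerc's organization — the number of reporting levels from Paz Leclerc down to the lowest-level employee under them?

2

The longest chain under Paz Leclerc runs Paz Leclerc → Vera Ueda → Nikhil Hoffmann, which is 2 levels below Paz Leclerc.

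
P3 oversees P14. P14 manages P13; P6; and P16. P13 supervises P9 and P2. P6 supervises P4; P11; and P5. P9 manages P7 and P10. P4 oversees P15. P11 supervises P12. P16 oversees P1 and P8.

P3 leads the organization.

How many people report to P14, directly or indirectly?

14

P14 directly manages P13, P6, P16. Under P13: P2, P9, P10, P7 (4). Under P6: P5, P11, P12, P4, P15 (5). Under P16: P8, P1 (2). So P14's organization is 3 direct reports plus everyone under them: 5 + 6 + 3 = 14.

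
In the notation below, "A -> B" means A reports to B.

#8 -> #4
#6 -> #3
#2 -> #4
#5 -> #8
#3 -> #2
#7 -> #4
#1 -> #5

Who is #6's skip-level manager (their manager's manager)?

#2

#6 reports to #3, and #3 reports to #2. So #6's skip-level manager is #2.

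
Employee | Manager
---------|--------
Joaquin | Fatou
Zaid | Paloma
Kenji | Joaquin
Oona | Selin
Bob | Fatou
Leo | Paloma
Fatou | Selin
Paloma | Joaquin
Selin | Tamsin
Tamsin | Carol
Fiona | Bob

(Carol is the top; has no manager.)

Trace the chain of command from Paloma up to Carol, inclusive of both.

Paloma reports to Joaquin. Joaquin reports to Fatou. Fatou reports to Selin. Selin reports to Tamsin. Tamsin reports to Carol. Carol is at the top.

Paloma -> Joaquin -> Fatou -> Selin -> Tamsin -> Carol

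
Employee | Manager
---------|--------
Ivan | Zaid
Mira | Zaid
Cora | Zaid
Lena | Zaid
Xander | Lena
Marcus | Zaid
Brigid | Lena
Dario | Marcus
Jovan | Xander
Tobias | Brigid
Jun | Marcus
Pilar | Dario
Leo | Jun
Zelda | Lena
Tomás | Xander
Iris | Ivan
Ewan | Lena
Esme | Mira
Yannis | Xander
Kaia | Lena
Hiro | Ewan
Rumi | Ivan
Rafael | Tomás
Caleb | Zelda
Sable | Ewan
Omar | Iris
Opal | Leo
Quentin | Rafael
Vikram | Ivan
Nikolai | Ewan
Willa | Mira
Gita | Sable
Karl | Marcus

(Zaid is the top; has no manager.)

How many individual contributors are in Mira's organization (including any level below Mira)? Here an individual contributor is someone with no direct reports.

The people in Mira's organization with no one reporting to them are Willa, Esme. That is 2.

2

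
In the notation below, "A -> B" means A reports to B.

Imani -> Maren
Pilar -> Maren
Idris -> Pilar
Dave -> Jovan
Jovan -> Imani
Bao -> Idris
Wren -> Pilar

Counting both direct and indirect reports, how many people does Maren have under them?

Maren directly manages Pilar, Imani. Under Pilar: Wren, Idris, Bao (3). Under Imani: Jovan, Dave (2). So Maren's organization is 2 direct reports plus everyone under them: 4 + 3 = 7.

7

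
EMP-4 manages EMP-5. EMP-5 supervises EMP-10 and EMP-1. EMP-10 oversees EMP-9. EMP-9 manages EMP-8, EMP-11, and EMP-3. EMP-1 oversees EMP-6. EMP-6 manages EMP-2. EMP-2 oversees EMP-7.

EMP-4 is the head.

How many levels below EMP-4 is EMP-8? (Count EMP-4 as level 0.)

4

Chain from EMP-8 up to EMP-4: EMP-8 → EMP-9 → EMP-10 → EMP-5 → EMP-4. That is 4 steps up, so EMP-8 is 4 levels below EMP-4.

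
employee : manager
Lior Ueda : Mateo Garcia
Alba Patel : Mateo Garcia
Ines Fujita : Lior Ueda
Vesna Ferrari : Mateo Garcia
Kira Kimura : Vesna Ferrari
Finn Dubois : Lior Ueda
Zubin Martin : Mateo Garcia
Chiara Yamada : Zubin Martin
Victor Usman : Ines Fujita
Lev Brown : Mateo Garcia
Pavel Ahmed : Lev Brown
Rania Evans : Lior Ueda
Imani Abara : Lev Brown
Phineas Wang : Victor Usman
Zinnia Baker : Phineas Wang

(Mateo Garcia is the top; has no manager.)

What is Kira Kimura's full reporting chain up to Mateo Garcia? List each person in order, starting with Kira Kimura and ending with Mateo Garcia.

Kira Kimura reports to Vesna Ferrari. Vesna Ferrari reports to Mateo Garcia. Mateo Garcia is at the top.

Kira Kimura -> Vesna Ferrari -> Mateo Garcia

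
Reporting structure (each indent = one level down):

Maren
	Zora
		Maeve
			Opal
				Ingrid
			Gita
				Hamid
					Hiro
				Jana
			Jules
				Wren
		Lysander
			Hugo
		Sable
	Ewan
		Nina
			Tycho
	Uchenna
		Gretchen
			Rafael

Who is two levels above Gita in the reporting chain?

Gita reports to Maeve, and Maeve reports to Zora. So Gita's skip-level manager is Zora.

Zora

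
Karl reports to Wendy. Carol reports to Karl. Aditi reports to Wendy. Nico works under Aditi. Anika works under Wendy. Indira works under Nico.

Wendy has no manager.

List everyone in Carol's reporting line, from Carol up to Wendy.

Carol reports to Karl. Karl reports to Wendy. Wendy is at the top.

Carol -> Karl -> Wendy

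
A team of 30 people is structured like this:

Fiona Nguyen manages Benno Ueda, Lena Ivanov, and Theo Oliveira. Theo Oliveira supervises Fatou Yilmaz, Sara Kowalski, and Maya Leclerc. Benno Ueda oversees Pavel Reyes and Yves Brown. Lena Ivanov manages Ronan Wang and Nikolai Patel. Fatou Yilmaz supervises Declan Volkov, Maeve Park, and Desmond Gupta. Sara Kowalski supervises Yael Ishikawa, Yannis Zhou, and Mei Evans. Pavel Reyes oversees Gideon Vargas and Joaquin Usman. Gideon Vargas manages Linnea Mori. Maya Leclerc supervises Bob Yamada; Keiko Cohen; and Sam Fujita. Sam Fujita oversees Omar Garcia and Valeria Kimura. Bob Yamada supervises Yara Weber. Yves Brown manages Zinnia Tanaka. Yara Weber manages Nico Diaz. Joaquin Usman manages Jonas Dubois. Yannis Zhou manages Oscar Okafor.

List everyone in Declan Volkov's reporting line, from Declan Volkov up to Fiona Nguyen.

Declan Volkov reports to Fatou Yilmaz. Fatou Yilmaz reports to Theo Oliveira. Theo Oliveira reports to Fiona Nguyen. Fiona Nguyen is at the top.

Declan Volkov -> Fatou Yilmaz -> Theo Oliveira -> Fiona Nguyen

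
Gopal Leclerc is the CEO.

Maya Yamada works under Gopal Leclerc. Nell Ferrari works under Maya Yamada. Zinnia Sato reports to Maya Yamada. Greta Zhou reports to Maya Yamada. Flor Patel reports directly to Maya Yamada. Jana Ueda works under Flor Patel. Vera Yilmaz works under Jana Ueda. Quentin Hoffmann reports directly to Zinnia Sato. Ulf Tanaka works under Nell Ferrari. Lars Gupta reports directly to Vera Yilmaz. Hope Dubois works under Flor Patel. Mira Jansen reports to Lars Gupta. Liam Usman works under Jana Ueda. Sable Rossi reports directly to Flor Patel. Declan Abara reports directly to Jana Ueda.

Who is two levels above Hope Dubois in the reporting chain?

Hope Dubois reports to Flor Patel, and Flor Patel reports to Maya Yamada. So Hope Dubois's skip-level manager is Maya Yamada.

Maya Yamada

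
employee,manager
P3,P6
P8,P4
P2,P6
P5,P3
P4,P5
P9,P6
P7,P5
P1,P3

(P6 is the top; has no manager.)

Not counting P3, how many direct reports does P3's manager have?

P3 reports to P6. P6's other direct reports are P9, P2 — 2 peers.

2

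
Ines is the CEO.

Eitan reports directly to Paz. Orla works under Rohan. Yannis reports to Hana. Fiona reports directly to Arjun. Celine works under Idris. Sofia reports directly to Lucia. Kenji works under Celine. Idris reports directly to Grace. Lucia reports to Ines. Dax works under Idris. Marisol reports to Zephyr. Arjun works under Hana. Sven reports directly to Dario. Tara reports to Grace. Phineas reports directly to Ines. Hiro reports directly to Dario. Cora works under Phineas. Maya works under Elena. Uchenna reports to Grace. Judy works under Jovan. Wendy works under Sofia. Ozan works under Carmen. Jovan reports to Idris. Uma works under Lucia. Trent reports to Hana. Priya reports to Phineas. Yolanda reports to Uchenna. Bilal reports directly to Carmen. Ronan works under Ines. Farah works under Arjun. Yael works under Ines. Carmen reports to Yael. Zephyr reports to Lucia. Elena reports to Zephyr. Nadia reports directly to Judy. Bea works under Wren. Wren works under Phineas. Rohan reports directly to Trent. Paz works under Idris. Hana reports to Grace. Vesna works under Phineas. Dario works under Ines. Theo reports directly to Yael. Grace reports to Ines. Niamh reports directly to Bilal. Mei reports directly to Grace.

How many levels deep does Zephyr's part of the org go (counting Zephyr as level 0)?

2

The longest chain under Zephyr runs Zephyr → Elena → Maya, which is 2 levels below Zephyr.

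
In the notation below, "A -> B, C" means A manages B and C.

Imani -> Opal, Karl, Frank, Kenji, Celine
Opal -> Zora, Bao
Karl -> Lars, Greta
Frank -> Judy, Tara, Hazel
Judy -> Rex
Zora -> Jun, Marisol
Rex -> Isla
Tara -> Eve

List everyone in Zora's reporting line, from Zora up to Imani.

Zora reports to Opal. Opal reports to Imani. Imani is at the top.

Zora -> Opal -> Imani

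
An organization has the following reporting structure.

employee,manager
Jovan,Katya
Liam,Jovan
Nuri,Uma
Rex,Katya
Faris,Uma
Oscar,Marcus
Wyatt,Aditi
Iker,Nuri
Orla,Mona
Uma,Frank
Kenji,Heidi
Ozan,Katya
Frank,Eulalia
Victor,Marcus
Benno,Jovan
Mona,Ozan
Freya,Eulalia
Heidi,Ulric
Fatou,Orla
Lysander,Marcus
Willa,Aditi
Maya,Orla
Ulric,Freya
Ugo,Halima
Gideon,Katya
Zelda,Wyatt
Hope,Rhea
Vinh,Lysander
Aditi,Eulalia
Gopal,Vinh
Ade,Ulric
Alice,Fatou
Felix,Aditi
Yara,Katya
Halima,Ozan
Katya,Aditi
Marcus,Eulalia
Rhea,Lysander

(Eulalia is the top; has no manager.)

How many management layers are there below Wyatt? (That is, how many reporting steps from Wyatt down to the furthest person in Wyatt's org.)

The longest chain under Wyatt runs Wyatt → Zelda, which is 1 level below Wyatt.

1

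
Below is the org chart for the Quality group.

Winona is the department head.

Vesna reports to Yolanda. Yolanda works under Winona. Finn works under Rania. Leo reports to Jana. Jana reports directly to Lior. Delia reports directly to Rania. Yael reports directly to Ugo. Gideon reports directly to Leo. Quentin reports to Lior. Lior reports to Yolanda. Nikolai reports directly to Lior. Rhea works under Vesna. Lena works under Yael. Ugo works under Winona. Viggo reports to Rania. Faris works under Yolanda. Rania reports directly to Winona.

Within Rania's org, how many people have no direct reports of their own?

3

The people in Rania's organization with no one reporting to them are Delia, Finn, Viggo. That is 3.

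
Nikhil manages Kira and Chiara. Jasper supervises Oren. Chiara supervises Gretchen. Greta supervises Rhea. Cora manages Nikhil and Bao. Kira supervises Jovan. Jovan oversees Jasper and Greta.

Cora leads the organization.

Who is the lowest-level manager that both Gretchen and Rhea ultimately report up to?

Nikhil

Gretchen's chain of managers is Chiara, Nikhil, Cora. Rhea's chain of managers is Greta, Jovan, Kira, Nikhil, Cora. The first manager that appears in both chains is Nikhil.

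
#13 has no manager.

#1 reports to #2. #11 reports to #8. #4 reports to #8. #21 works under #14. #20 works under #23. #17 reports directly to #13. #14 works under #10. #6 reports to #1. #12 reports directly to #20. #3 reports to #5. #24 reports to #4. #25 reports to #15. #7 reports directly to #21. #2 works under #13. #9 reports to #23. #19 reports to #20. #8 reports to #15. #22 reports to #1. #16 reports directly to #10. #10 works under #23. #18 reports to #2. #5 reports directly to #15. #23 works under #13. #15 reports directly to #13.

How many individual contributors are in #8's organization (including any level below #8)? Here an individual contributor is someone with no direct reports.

2

The people in #8's organization with no one reporting to them are #24, #11. That is 2.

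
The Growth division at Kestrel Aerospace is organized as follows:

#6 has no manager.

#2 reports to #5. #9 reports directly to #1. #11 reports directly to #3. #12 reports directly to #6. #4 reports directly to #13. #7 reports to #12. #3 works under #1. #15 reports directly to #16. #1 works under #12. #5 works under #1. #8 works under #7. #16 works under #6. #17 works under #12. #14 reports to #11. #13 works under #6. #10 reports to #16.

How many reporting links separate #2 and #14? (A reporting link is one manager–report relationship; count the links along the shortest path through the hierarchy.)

#2 is 2 levels below #1, and #14 is 3 levels below #1 (their lowest common manager). The shortest path runs up from #2 to #1 and back down to #14: 2 + 3 = 5 links.

5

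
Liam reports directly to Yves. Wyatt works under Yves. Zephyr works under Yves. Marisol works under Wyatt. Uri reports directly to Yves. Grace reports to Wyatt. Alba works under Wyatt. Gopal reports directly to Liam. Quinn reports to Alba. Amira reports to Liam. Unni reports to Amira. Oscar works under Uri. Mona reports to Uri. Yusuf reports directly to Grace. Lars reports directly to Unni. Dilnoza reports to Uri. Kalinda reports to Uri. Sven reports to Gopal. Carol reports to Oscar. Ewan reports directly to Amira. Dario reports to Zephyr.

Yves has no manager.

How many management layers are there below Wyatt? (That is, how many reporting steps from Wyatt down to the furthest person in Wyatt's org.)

2

The longest chain under Wyatt runs Wyatt → Alba → Quinn, which is 2 levels below Wyatt.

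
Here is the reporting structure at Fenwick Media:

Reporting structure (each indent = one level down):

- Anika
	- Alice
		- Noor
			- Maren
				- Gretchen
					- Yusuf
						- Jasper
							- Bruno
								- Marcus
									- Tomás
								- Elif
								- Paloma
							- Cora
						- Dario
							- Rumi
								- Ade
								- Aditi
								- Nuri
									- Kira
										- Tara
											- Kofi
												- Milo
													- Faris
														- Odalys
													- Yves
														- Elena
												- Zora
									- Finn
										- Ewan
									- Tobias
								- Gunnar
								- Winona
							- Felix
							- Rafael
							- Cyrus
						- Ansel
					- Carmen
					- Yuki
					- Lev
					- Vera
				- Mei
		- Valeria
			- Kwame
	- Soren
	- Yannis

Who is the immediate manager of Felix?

Dario

Felix reports directly to Dario.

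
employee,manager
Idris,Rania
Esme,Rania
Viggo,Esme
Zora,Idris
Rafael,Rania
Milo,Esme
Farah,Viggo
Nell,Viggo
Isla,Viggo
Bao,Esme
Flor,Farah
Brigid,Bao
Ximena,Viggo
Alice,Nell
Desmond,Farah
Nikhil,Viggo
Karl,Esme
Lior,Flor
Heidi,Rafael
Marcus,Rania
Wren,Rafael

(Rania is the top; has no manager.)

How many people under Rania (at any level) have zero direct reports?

13

The people in Rania's organization with no one reporting to them are Marcus, Wren, Heidi, Karl, Brigid, Milo, Nikhil, Ximena, Isla, Alice, Desmond, Lior, Zora. That is 13.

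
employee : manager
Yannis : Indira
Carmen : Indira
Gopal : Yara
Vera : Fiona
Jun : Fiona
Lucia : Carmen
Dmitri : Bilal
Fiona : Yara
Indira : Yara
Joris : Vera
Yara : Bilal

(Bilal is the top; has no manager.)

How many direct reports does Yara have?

Yara directly manages Gopal, Indira, Fiona. That is 3 direct reports.

3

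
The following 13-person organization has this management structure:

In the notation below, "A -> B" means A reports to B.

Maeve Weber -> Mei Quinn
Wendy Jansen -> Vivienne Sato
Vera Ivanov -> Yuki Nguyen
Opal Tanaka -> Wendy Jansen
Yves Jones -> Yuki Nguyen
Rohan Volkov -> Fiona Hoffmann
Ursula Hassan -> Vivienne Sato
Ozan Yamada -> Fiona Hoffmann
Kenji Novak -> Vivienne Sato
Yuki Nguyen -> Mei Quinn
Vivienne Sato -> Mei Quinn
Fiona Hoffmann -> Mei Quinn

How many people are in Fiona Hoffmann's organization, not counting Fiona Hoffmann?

Fiona Hoffmann directly manages Ozan Yamada, Rohan Volkov. Ozan Yamada has no reports. Rohan Volkov has no reports. So Fiona Hoffmann's organization is 2 direct reports plus everyone under them: 1 + 1 = 2.

2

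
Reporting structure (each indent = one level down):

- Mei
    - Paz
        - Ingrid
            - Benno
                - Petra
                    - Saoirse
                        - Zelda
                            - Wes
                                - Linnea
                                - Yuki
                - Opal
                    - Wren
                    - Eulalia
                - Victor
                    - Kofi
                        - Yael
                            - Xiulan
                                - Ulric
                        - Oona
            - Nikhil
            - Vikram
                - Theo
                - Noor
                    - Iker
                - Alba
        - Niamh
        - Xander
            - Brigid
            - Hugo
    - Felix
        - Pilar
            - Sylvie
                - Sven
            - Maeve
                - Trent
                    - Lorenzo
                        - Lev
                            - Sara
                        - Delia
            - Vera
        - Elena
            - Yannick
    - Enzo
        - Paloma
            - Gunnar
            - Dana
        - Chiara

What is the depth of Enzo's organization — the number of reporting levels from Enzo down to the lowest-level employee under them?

2

The longest chain under Enzo runs Enzo → Paloma → Dana, which is 2 levels below Enzo.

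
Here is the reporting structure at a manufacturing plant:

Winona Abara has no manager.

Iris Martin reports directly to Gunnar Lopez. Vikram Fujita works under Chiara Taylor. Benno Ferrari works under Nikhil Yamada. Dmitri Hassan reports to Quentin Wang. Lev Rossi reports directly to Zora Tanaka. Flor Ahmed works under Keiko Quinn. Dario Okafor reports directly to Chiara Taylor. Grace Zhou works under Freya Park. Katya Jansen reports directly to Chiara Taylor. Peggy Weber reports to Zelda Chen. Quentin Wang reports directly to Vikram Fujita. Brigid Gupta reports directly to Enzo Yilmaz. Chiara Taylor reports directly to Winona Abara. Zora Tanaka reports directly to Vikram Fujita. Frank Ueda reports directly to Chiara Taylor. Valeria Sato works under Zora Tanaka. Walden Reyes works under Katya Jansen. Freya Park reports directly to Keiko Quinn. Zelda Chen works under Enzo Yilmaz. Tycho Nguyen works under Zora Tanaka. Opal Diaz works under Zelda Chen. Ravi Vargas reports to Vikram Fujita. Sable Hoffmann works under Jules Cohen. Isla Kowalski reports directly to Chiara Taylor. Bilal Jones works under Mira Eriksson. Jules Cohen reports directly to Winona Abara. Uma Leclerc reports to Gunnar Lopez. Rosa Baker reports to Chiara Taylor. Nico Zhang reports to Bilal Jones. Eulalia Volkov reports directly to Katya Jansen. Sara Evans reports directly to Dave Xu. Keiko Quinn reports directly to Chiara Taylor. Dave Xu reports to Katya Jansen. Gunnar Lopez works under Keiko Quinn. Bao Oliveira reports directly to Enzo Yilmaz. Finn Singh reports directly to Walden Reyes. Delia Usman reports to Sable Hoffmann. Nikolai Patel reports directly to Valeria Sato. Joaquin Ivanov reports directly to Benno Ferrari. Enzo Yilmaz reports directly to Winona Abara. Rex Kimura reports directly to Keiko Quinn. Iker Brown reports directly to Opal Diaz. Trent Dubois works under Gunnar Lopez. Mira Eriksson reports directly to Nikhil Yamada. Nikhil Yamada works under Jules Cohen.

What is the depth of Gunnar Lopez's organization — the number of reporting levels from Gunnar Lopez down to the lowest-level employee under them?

The longest chain under Gunnar Lopez runs Gunnar Lopez → Trent Dubois, which is 1 level below Gunnar Lopez.

1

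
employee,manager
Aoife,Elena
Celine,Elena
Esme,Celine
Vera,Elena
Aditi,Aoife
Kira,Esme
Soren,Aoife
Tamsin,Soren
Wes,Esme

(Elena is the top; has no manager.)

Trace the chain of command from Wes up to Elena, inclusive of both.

Wes -> Esme -> Celine -> Elena

Wes reports to Esme. Esme reports to Celine. Celine reports to Elena. Elena is at the top.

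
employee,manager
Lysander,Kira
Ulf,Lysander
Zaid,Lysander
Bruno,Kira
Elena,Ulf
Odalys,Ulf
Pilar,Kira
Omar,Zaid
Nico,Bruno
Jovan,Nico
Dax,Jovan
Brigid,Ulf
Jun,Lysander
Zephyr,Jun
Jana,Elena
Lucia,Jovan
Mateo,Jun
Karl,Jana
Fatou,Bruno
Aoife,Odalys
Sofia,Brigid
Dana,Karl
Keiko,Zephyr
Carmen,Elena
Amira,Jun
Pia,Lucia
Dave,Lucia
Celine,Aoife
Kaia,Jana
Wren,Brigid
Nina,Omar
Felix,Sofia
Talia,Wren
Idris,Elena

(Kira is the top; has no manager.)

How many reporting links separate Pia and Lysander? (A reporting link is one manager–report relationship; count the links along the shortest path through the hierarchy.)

6

Pia is 5 levels below Kira, and Lysander is 1 level below Kira (their lowest common manager). The shortest path runs up from Pia to Kira and back down to Lysander: 5 + 1 = 6 links.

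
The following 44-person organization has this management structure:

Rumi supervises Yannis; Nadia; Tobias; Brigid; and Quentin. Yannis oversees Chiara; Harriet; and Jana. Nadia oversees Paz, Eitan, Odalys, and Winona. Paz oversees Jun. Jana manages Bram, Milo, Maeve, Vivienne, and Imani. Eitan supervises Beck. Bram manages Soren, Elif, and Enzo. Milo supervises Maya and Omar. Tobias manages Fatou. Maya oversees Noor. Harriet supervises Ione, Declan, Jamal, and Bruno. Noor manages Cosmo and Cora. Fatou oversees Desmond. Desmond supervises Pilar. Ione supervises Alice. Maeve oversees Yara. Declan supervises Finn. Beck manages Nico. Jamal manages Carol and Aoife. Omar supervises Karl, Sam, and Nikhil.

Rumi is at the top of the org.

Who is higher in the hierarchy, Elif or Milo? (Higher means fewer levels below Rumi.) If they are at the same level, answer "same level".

Elif is 4 levels below Rumi; Milo is 3. Milo is higher.

Milo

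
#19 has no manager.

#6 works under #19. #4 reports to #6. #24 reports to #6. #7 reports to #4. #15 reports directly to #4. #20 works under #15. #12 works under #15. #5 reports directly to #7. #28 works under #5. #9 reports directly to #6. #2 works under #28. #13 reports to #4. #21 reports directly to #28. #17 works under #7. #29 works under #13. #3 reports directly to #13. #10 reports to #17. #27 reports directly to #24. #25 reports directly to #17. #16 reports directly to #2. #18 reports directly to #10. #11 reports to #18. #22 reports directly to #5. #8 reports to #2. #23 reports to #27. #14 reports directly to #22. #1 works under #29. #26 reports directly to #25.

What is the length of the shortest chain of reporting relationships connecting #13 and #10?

#13 is 1 level below #4, and #10 is 3 levels below #4 (their lowest common manager). The shortest path runs up from #13 to #4 and back down to #10: 1 + 3 = 4 links.

4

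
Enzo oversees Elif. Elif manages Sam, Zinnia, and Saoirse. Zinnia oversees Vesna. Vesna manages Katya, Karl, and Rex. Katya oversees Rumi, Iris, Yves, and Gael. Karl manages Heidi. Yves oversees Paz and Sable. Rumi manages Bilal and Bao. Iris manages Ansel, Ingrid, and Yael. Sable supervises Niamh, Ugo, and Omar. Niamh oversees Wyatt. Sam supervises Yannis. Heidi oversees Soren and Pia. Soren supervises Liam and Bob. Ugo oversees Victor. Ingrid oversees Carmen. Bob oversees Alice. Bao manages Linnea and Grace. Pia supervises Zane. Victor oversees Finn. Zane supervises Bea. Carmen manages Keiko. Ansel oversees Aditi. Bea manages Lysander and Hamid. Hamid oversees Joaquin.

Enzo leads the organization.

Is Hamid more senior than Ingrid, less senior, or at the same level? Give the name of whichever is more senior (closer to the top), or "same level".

Hamid is 9 levels below Enzo; Ingrid is 6. Ingrid is higher.

Ingrid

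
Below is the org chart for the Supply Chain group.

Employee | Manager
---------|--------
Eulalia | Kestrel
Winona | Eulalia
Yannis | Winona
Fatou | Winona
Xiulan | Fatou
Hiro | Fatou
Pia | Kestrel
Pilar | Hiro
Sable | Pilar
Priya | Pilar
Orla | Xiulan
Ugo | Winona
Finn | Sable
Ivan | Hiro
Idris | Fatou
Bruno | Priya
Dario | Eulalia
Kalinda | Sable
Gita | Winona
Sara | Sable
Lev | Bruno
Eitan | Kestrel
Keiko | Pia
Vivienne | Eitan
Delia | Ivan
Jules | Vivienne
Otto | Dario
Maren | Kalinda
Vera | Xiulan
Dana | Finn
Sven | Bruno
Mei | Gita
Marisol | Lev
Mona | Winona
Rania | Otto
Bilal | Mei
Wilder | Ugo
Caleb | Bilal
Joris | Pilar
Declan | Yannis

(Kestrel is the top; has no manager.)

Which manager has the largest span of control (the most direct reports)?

Direct-report counts: Kestrel has 3; Eitan has 1; Vivienne has 1; Pia has 1; Eulalia has 2; Dario has 1; Otto has 1; Winona has 5; Gita has 1; Mei has 1; Bilal has 1; Ugo has 1; Fatou has 3; Hiro has 2; Ivan has 1; Pilar has 3; Priya has 1; Bruno has 2; Lev has 1; Sable has 3; Kalinda has 1; Finn has 1; Xiulan has 2; Yannis has 1. The largest is 5, held by Winona.

Winona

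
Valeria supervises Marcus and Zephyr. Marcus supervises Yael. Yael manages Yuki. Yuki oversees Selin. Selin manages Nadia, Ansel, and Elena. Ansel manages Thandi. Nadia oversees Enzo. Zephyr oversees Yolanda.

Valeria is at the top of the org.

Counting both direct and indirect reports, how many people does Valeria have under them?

11

Valeria directly manages Marcus, Zephyr. Under Marcus: Yael, Yuki, Selin, Elena, Nadia, Enzo, Ansel, Thandi (8). Under Zephyr: Yolanda (1). So Valeria's organization is 2 direct reports plus everyone under them: 9 + 2 = 11.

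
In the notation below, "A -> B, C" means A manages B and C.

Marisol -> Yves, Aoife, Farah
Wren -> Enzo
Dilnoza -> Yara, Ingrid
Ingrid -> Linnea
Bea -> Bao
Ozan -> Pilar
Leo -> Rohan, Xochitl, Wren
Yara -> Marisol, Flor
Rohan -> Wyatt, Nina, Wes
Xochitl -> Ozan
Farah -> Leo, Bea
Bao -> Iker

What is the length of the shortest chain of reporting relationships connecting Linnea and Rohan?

Linnea is 2 levels below Dilnoza, and Rohan is 5 levels below Dilnoza (their lowest common manager). The shortest path runs up from Linnea to Dilnoza and back down to Rohan: 2 + 5 = 7 links.

7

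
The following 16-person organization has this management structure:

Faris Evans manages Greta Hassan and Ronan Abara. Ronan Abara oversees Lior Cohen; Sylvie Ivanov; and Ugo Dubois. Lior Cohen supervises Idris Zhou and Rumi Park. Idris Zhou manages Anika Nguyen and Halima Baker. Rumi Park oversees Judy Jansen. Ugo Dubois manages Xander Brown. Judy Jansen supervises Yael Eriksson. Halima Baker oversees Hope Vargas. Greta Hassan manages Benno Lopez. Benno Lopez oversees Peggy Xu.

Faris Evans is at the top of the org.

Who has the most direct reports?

Direct-report counts: Faris Evans has 2; Greta Hassan has 1; Benno Lopez has 1; Ronan Abara has 3; Ugo Dubois has 1; Lior Cohen has 2; Rumi Park has 1; Judy Jansen has 1; Idris Zhou has 2; Halima Baker has 1. The largest is 3, held by Ronan Abara.

Ronan Abara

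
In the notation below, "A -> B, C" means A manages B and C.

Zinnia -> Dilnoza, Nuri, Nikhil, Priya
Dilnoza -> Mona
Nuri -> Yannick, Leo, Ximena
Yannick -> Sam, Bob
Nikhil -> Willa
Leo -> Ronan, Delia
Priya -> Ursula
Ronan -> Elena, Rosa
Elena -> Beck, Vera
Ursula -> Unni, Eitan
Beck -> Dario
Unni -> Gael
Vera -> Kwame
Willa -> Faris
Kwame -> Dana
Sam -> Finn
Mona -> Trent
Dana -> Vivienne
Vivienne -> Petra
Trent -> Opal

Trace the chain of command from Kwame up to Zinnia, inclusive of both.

Kwame -> Vera -> Elena -> Ronan -> Leo -> Nuri -> Zinnia

Kwame reports to Vera. Vera reports to Elena. Elena reports to Ronan. Ronan reports to Leo. Leo reports to Nuri. Nuri reports to Zinnia. Zinnia is at the top.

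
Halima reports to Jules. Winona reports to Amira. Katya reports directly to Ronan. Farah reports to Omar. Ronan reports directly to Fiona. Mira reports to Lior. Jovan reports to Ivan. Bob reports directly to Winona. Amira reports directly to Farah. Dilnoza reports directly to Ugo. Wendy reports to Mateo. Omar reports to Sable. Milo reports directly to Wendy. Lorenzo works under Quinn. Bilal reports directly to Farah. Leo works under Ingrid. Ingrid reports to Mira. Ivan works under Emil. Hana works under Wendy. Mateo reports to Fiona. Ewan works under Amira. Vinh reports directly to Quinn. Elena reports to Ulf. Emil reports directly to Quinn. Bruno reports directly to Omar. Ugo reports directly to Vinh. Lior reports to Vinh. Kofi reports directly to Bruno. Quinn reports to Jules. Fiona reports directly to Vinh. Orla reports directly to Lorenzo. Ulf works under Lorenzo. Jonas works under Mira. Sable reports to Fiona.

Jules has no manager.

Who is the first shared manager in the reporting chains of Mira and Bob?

Mira's chain of managers is Lior, Vinh, Quinn, Jules. Bob's chain of managers is Winona, Amira, Farah, Omar, Sable, Fiona, Vinh, Quinn, Jules. The first manager that appears in both chains is Vinh.

Vinh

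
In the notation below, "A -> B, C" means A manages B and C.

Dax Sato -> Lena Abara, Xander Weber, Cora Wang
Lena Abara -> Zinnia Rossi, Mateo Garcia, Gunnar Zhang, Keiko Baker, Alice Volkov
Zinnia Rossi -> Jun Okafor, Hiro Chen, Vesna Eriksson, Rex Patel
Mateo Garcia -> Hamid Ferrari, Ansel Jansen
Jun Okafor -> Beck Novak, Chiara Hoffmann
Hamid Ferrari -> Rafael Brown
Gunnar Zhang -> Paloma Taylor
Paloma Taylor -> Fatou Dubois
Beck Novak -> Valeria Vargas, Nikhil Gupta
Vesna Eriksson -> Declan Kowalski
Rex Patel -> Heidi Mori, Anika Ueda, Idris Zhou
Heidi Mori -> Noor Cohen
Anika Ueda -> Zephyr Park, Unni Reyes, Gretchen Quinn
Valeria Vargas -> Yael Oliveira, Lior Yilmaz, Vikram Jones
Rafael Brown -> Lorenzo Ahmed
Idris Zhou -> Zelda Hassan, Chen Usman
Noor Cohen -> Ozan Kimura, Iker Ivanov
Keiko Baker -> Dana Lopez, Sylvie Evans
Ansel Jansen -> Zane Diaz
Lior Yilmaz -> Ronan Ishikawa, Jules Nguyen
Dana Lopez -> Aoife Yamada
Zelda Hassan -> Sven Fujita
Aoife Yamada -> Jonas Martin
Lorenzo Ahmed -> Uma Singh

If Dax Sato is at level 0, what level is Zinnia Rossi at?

Chain from Zinnia Rossi up to Dax Sato: Zinnia Rossi → Lena Abara → Dax Sato. That is 2 steps up, so Zinnia Rossi is 2 levels below Dax Sato.

2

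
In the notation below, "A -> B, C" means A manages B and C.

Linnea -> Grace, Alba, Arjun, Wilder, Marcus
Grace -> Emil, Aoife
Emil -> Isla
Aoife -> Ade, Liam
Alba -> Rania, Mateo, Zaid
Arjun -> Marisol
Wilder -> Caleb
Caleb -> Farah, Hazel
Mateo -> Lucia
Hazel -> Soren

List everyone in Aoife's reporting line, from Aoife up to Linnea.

Aoife reports to Grace. Grace reports to Linnea. Linnea is at the top.

Aoife -> Grace -> Linnea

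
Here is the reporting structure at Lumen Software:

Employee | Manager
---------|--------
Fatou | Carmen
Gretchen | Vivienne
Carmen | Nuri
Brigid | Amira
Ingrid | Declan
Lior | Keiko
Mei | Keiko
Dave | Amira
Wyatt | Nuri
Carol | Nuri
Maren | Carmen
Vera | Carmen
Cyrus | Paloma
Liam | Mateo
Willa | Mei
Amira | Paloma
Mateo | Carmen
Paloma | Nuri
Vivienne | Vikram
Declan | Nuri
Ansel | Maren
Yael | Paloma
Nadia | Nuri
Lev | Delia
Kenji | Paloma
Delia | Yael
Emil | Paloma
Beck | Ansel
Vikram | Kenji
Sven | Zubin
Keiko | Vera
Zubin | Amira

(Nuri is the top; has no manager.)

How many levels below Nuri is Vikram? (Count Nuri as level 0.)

3

Chain from Vikram up to Nuri: Vikram → Kenji → Paloma → Nuri. That is 3 steps up, so Vikram is 3 levels below Nuri.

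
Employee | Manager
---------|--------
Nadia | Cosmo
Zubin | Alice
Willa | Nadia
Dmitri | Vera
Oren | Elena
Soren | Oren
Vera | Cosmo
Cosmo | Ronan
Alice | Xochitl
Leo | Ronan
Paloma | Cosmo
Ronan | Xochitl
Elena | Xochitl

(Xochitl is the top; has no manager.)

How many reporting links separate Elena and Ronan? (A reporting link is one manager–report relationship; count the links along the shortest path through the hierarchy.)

2

Elena is 1 level below Xochitl, and Ronan is 1 level below Xochitl (their lowest common manager). The shortest path runs up from Elena to Xochitl and back down to Ronan: 1 + 1 = 2 links.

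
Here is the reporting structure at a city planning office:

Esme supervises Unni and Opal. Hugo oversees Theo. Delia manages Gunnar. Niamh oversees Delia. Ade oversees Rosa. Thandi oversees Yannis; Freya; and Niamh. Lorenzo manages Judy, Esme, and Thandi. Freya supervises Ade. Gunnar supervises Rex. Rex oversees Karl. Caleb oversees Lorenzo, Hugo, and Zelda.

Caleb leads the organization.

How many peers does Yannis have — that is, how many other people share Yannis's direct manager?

2

Yannis reports to Thandi. Thandi's other direct reports are Freya, Niamh — 2 peers.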